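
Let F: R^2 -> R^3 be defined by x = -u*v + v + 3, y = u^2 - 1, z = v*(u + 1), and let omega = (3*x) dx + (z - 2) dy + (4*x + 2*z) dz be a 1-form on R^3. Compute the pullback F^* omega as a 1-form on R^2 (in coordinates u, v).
F^* omega = (2*u^2*v + u*v^2 + 2*u*v - 4*u + 3*v^2 + 3*v) du + (u^2*v - 2*u*v + 3*u + 9*v + 21) dv

Using F^*(f dg) = (f ∘ F) d(g ∘ F), substitute each coordinate x_i by F_i(u, v) in f_i, and replace dx_i by d F_i = (∂F_i/∂u) du + (∂F_i/∂v) dv.
  For the x component: f_1(F) = -3*u*v + 3*v + 9; d F_1 = (-v) du + (1 - u) dv
  For the y component: f_2(F) = u*v + v - 2; d F_2 = (2*u) du + (0) dv
  For the z component: f_3(F) = -2*u*v + 6*v + 12; d F_3 = (v) du + (u + 1) dv
Combining and collecting du, dv coefficients:
  coeff of du: 2*u^2*v + u*v^2 + 2*u*v - 4*u + 3*v^2 + 3*v
  coeff of dv: u^2*v - 2*u*v + 3*u + 9*v + 21
F^* omega = (2*u^2*v + u*v^2 + 2*u*v - 4*u + 3*v^2 + 3*v) du + (u^2*v - 2*u*v + 3*u + 9*v + 21) dv.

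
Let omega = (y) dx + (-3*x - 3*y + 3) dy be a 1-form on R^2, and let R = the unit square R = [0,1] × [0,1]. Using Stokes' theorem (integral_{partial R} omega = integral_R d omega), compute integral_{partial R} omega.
integral_(partial R) omega = -4

Stokes: integral_partial_R omega = integral_R d omega with d omega = (∂Q/∂x - ∂P/∂y) dx ∧ dy.
  ∂Q/∂x = -3
  ∂P/∂y = 1
  integrand = ∂Q/∂x - ∂P/∂y = -4.
Integrating over R: integral_0^1 integral_0^1 (-4) dx dy = -4.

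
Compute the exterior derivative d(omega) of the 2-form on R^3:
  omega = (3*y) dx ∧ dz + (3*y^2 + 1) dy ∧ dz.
d(omega) = (-3) dx ∧ dy ∧ dz

For a 2-form omega = sum_{i<j} g_{ij} dx_i ∧ dx_j, the exterior derivative is
  d(omega) = sum_{i<j} d(g_{ij}) ∧ dx_i ∧ dx_j = sum_{i<j, k} (∂g_{ij}/∂x_k) dx_k ∧ dx_i ∧ dx_j.
Expand each term, using dx_k ∧ dx_i ∧ dx_j = sgn(permutation) dx_{(a)} ∧ dx_{(b)} ∧ dx_{(c)} with (a < b < c) sorted:
  d(3*y) includes (∂/∂y)(3*y) dy = (3) dy, which multiplied by dx ∧ dz gives (-3) dx ∧ dy ∧ dz
Collecting like 3-forms: d(omega) = (-3) dx ∧ dy ∧ dz.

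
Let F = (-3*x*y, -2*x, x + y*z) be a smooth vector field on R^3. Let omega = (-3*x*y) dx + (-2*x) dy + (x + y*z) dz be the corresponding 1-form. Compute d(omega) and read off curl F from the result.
d(omega) = (z) dy ∧ dz + (-1) dz ∧ dx + (3*x - 2) dx ∧ dy; curl F = (z, -1, 3*x - 2)

d omega = sum_{i<j} (∂f_j/∂x_i - ∂f_i/∂x_j) dx_i ∧ dx_j. Under the identification (dy ∧ dz, dz ∧ dx, dx ∧ dy) ↔ (e_x, e_y, e_z), the coefficients are exactly the components of curl F. Compute:
  ∂R/∂y - ∂Q/∂z = (z) - (0) = z
  ∂P/∂z - ∂R/∂x = (0) - (1) = -1
  ∂Q/∂x - ∂P/∂y = (-2) - (-3*x) = 3*x - 2.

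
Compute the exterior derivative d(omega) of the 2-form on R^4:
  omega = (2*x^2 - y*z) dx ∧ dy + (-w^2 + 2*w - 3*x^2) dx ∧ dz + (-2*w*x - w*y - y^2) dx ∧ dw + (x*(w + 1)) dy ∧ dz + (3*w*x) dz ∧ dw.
d(omega) = (w - y + 1) dx ∧ dy ∧ dz + (w + 2) dx ∧ dz ∧ dw + (w + 2*y) dx ∧ dy ∧ dw + (x) dy ∧ dz ∧ dw

For a 2-form omega = sum_{i<j} g_{ij} dx_i ∧ dx_j, the exterior derivative is
  d(omega) = sum_{i<j} d(g_{ij}) ∧ dx_i ∧ dx_j = sum_{i<j, k} (∂g_{ij}/∂x_k) dx_k ∧ dx_i ∧ dx_j.
Expand each term, using dx_k ∧ dx_i ∧ dx_j = sgn(permutation) dx_{(a)} ∧ dx_{(b)} ∧ dx_{(c)} with (a < b < c) sorted:
  d(2*x^2 - y*z) includes (∂/∂z)(2*x^2 - y*z) dz = (-y) dz, which multiplied by dx ∧ dy gives (-y) dx ∧ dy ∧ dz
  d(-w^2 + 2*w - 3*x^2) includes (∂/∂w)(-w^2 + 2*w - 3*x^2) dw = (2 - 2*w) dw, which multiplied by dx ∧ dz gives (2 - 2*w) dx ∧ dz ∧ dw
  d(-2*w*x - w*y - y^2) includes (∂/∂y)(-2*w*x - w*y - y^2) dy = (-w - 2*y) dy, which multiplied by dx ∧ dw gives (w + 2*y) dx ∧ dy ∧ dw
  d(x*(w + 1)) includes (∂/∂x)(x*(w + 1)) dx = (w + 1) dx, which multiplied by dy ∧ dz gives (w + 1) dx ∧ dy ∧ dz
  d(x*(w + 1)) includes (∂/∂w)(x*(w + 1)) dw = (x) dw, which multiplied by dy ∧ dz gives (x) dy ∧ dz ∧ dw
  d(3*w*x) includes (∂/∂x)(3*w*x) dx = (3*w) dx, which multiplied by dz ∧ dw gives (3*w) dx ∧ dz ∧ dw
Collecting like 3-forms: d(omega) = (w - y + 1) dx ∧ dy ∧ dz + (w + 2) dx ∧ dz ∧ dw + (w + 2*y) dx ∧ dy ∧ dw + (x) dy ∧ dz ∧ dw.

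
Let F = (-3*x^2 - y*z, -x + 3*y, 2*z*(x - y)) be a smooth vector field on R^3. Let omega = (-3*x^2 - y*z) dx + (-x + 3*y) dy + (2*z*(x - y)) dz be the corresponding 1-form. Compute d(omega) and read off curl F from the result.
d(omega) = (-2*z) dy ∧ dz + (-y - 2*z) dz ∧ dx + (z - 1) dx ∧ dy; curl F = (-2*z, -y - 2*z, z - 1)

d omega = sum_{i<j} (∂f_j/∂x_i - ∂f_i/∂x_j) dx_i ∧ dx_j. Under the identification (dy ∧ dz, dz ∧ dx, dx ∧ dy) ↔ (e_x, e_y, e_z), the coefficients are exactly the components of curl F. Compute:
  ∂R/∂y - ∂Q/∂z = (-2*z) - (0) = -2*z
  ∂P/∂z - ∂R/∂x = (-y) - (2*z) = -y - 2*z
  ∂Q/∂x - ∂P/∂y = (-1) - (-z) = z - 1.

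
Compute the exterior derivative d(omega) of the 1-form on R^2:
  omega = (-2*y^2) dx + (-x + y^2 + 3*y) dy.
d(omega) = (4*y - 1) dx ∧ dy

For a 1-form omega = sum_i f_i dx_i, the exterior derivative is
  d(omega) = sum_{i < j} (∂f_j/∂x_i - ∂f_i/∂x_j) dx_i ∧ dx_j.
  coefficient of dx ∧ dy: ∂f_2/∂x - ∂f_1/∂y = ∂(-x + y^2 + 3*y)/∂x - ∂(-2*y^2)/∂y = 4*y - 1
Assembling: d(omega) = (4*y - 1) dx ∧ dy.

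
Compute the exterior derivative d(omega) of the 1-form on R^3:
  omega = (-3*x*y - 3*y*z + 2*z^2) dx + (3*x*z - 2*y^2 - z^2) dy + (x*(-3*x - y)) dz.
d(omega) = (3*x + 6*z) dx ∧ dy + (-6*x + 2*y - 4*z) dx ∧ dz + (-4*x + 2*z) dy ∧ dz

For a 1-form omega = sum_i f_i dx_i, the exterior derivative is
  d(omega) = sum_{i < j} (∂f_j/∂x_i - ∂f_i/∂x_j) dx_i ∧ dx_j.
  coefficient of dx ∧ dy: ∂f_2/∂x - ∂f_1/∂y = ∂(3*x*z - 2*y^2 - z^2)/∂x - ∂(-3*x*y - 3*y*z + 2*z^2)/∂y = 3*x + 6*z
  coefficient of dx ∧ dz: ∂f_3/∂x - ∂f_1/∂z = ∂(x*(-3*x - y))/∂x - ∂(-3*x*y - 3*y*z + 2*z^2)/∂z = -6*x + 2*y - 4*z
  coefficient of dy ∧ dz: ∂f_3/∂y - ∂f_2/∂z = ∂(x*(-3*x - y))/∂y - ∂(3*x*z - 2*y^2 - z^2)/∂z = -4*x + 2*z
Assembling: d(omega) = (3*x + 6*z) dx ∧ dy + (-6*x + 2*y - 4*z) dx ∧ dz + (-4*x + 2*z) dy ∧ dz.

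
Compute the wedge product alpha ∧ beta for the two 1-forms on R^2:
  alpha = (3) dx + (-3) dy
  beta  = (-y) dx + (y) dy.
alpha ∧ beta = 0

Distribute the wedge, using dx_i ∧ dx_j = -dx_j ∧ dx_i and dx_i ∧ dx_i = 0. For each pair (i, j) with i < j, the coefficient of dx_i ∧ dx_j in alpha ∧ beta is (alpha_i * beta_j - alpha_j * beta_i). Collecting: alpha ∧ beta = 0.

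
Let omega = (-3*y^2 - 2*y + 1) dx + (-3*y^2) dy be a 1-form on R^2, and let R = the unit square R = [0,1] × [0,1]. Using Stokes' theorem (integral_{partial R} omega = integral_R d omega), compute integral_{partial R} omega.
integral_(partial R) omega = 5

Stokes: integral_partial_R omega = integral_R d omega with d omega = (∂Q/∂x - ∂P/∂y) dx ∧ dy.
  ∂Q/∂x = 0
  ∂P/∂y = -6*y - 2
  integrand = ∂Q/∂x - ∂P/∂y = 6*y + 2.
Integrating over R: integral_0^1 integral_0^1 (6*y + 2) dx dy = 5.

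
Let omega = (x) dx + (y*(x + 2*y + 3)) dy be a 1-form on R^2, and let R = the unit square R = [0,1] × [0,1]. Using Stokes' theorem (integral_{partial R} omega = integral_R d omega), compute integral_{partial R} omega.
integral_(partial R) omega = 1/2

Stokes: integral_partial_R omega = integral_R d omega with d omega = (∂Q/∂x - ∂P/∂y) dx ∧ dy.
  ∂Q/∂x = y
  ∂P/∂y = 0
  integrand = ∂Q/∂x - ∂P/∂y = y.
Integrating over R: integral_0^1 integral_0^1 (y) dx dy = 1/2.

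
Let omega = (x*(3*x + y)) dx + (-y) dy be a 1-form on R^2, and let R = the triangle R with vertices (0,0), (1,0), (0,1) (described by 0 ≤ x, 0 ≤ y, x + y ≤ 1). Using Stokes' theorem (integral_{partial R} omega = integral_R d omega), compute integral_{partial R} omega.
integral_(partial R) omega = -1/6

Stokes: integral_partial_R omega = integral_R d omega with d omega = (∂Q/∂x - ∂P/∂y) dx ∧ dy.
  ∂Q/∂x = 0
  ∂P/∂y = x
  integrand = ∂Q/∂x - ∂P/∂y = -x.
Integrating over R: integral_0^1 integral_0^{1-x} (-x) dy dx = -1/6.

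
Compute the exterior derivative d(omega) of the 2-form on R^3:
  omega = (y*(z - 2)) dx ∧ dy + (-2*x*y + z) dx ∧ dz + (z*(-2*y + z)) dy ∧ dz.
d(omega) = (2*x + y) dx ∧ dy ∧ dz

For a 2-form omega = sum_{i<j} g_{ij} dx_i ∧ dx_j, the exterior derivative is
  d(omega) = sum_{i<j} d(g_{ij}) ∧ dx_i ∧ dx_j = sum_{i<j, k} (∂g_{ij}/∂x_k) dx_k ∧ dx_i ∧ dx_j.
Expand each term, using dx_k ∧ dx_i ∧ dx_j = sgn(permutation) dx_{(a)} ∧ dx_{(b)} ∧ dx_{(c)} with (a < b < c) sorted:
  d(y*(z - 2)) includes (∂/∂z)(y*(z - 2)) dz = (y) dz, which multiplied by dx ∧ dy gives (y) dx ∧ dy ∧ dz
  d(-2*x*y + z) includes (∂/∂y)(-2*x*y + z) dy = (-2*x) dy, which multiplied by dx ∧ dz gives (2*x) dx ∧ dy ∧ dz
Collecting like 3-forms: d(omega) = (2*x + y) dx ∧ dy ∧ dz.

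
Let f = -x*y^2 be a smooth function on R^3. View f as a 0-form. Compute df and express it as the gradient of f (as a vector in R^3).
df = (-y^2) dx + (-2*x*y) dy + (0) dz; grad f = (-y^2, -2*x*y, 0)

For a 0-form f, d f = (∂f/∂x) dx + (∂f/∂y) dy + (∂f/∂z) dz. The components of the vector representation are exactly the entries of grad f in Cartesian coordinates:
  ∂f/∂x = -y^2
  ∂f/∂y = -2*x*y
  ∂f/∂z = 0.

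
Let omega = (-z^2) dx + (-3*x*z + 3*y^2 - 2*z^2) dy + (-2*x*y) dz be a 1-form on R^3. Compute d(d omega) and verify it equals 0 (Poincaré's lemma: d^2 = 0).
d(d omega) = 0

Step 1: d omega = sum_{i<j} (∂f_j/∂x_i - ∂f_i/∂x_j) dx_i ∧ dx_j:
  coeff of dx ∧ dy: -3*z
  coeff of dx ∧ dz: -2*y + 2*z
  coeff of dy ∧ dz: x + 4*z
Step 2: Apply d again to each 2-form coefficient. The only possible 3-form in R^3 is dx ∧ dy ∧ dz, with coefficient
  ∂(coeff of dy∧dz)/∂x - ∂(coeff of dx∧dz)/∂y + ∂(coeff of dx∧dy)/∂z
  = ∂/∂x (x + 4*z) - ∂/∂y (-2*y + 2*z) + ∂/∂z (-3*z).
Each of these terms simplifies to sums of mixed partials that cancel in pairs. The result is 0 (by equality of mixed partials for smooth functions — Schwarz / Clairaut).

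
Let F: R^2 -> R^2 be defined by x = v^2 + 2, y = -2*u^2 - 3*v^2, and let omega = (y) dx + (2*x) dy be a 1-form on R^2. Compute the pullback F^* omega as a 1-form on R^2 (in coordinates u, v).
F^* omega = (8*u*(-v^2 - 2)) du + (2*v*(-2*u^2 - 9*v^2 - 12)) dv

Using F^*(f dg) = (f ∘ F) d(g ∘ F), substitute each coordinate x_i by F_i(u, v) in f_i, and replace dx_i by d F_i = (∂F_i/∂u) du + (∂F_i/∂v) dv.
  For the x component: f_1(F) = -2*u^2 - 3*v^2; d F_1 = (0) du + (2*v) dv
  For the y component: f_2(F) = 2*v^2 + 4; d F_2 = (-4*u) du + (-6*v) dv
Combining and collecting du, dv coefficients:
  coeff of du: 8*u*(-v^2 - 2)
  coeff of dv: 2*v*(-2*u^2 - 9*v^2 - 12)
F^* omega = (8*u*(-v^2 - 2)) du + (2*v*(-2*u^2 - 9*v^2 - 12)) dv.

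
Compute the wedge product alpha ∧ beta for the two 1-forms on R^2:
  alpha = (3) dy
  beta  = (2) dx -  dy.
alpha ∧ beta = (-6) dx ∧ dy

Distribute the wedge, using dx_i ∧ dx_j = -dx_j ∧ dx_i and dx_i ∧ dx_i = 0. For each pair (i, j) with i < j, the coefficient of dx_i ∧ dx_j in alpha ∧ beta is (alpha_i * beta_j - alpha_j * beta_i). Collecting: alpha ∧ beta = (-6) dx ∧ dy.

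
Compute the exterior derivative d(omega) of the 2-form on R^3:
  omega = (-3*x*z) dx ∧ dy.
d(omega) = (-3*x) dx ∧ dy ∧ dz

For a 2-form omega = sum_{i<j} g_{ij} dx_i ∧ dx_j, the exterior derivative is
  d(omega) = sum_{i<j} d(g_{ij}) ∧ dx_i ∧ dx_j = sum_{i<j, k} (∂g_{ij}/∂x_k) dx_k ∧ dx_i ∧ dx_j.
Expand each term, using dx_k ∧ dx_i ∧ dx_j = sgn(permutation) dx_{(a)} ∧ dx_{(b)} ∧ dx_{(c)} with (a < b < c) sorted:
  d(-3*x*z) includes (∂/∂z)(-3*x*z) dz = (-3*x) dz, which multiplied by dx ∧ dy gives (-3*x) dx ∧ dy ∧ dz
Collecting like 3-forms: d(omega) = (-3*x) dx ∧ dy ∧ dz.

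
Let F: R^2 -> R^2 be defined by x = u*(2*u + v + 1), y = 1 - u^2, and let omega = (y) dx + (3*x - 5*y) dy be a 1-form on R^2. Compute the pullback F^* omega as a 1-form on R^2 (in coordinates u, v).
F^* omega = (-26*u^3 - 7*u^2*v - 7*u^2 + 14*u + v + 1) du + (-u^3 + u) dv

Using F^*(f dg) = (f ∘ F) d(g ∘ F), substitute each coordinate x_i by F_i(u, v) in f_i, and replace dx_i by d F_i = (∂F_i/∂u) du + (∂F_i/∂v) dv.
  For the x component: f_1(F) = 1 - u^2; d F_1 = (4*u + v + 1) du + (u) dv
  For the y component: f_2(F) = 11*u^2 + 3*u*v + 3*u - 5; d F_2 = (-2*u) du + (0) dv
Combining and collecting du, dv coefficients:
  coeff of du: -26*u^3 - 7*u^2*v - 7*u^2 + 14*u + v + 1
  coeff of dv: -u^3 + u
F^* omega = (-26*u^3 - 7*u^2*v - 7*u^2 + 14*u + v + 1) du + (-u^3 + u) dv.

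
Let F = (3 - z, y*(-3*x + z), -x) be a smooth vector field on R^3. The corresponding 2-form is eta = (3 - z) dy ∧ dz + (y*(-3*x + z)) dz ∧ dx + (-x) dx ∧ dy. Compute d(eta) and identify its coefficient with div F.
d(eta) = (-3*x + z) dx ∧ dy ∧ dz; div F = -3*x + z

For a 2-form in R^3 of the form above, applying d gives a 3-form with coefficient ∂P/∂x + ∂Q/∂y + ∂R/∂z:
  ∂P/∂x = 0
  ∂Q/∂y = -3*x + z
  ∂R/∂z = 0
Sum = -3*x + z, which is exactly div F.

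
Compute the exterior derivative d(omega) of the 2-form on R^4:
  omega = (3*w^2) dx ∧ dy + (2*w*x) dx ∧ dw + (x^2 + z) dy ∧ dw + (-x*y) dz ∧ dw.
d(omega) = (6*w + 2*x) dx ∧ dy ∧ dw + (-x - 1) dy ∧ dz ∧ dw + (-y) dx ∧ dz ∧ dw

For a 2-form omega = sum_{i<j} g_{ij} dx_i ∧ dx_j, the exterior derivative is
  d(omega) = sum_{i<j} d(g_{ij}) ∧ dx_i ∧ dx_j = sum_{i<j, k} (∂g_{ij}/∂x_k) dx_k ∧ dx_i ∧ dx_j.
Expand each term, using dx_k ∧ dx_i ∧ dx_j = sgn(permutation) dx_{(a)} ∧ dx_{(b)} ∧ dx_{(c)} with (a < b < c) sorted:
  d(3*w^2) includes (∂/∂w)(3*w^2) dw = (6*w) dw, which multiplied by dx ∧ dy gives (6*w) dx ∧ dy ∧ dw
  d(x^2 + z) includes (∂/∂x)(x^2 + z) dx = (2*x) dx, which multiplied by dy ∧ dw gives (2*x) dx ∧ dy ∧ dw
  d(x^2 + z) includes (∂/∂z)(x^2 + z) dz = (1) dz, which multiplied by dy ∧ dw gives (-1) dy ∧ dz ∧ dw
  d(-x*y) includes (∂/∂x)(-x*y) dx = (-y) dx, which multiplied by dz ∧ dw gives (-y) dx ∧ dz ∧ dw
  d(-x*y) includes (∂/∂y)(-x*y) dy = (-x) dy, which multiplied by dz ∧ dw gives (-x) dy ∧ dz ∧ dw
Collecting like 3-forms: d(omega) = (6*w + 2*x) dx ∧ dy ∧ dw + (-x - 1) dy ∧ dz ∧ dw + (-y) dx ∧ dz ∧ dw.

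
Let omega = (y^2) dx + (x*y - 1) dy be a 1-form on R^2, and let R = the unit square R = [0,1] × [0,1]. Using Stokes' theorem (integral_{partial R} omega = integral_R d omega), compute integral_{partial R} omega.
integral_(partial R) omega = -1/2

Stokes: integral_partial_R omega = integral_R d omega with d omega = (∂Q/∂x - ∂P/∂y) dx ∧ dy.
  ∂Q/∂x = y
  ∂P/∂y = 2*y
  integrand = ∂Q/∂x - ∂P/∂y = -y.
Integrating over R: integral_0^1 integral_0^1 (-y) dx dy = -1/2.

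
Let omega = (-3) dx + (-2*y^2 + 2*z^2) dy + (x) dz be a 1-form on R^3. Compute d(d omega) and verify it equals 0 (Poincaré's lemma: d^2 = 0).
d(d omega) = 0

Step 1: d omega = sum_{i<j} (∂f_j/∂x_i - ∂f_i/∂x_j) dx_i ∧ dx_j:
  coeff of dx ∧ dy: 0
  coeff of dx ∧ dz: 1
  coeff of dy ∧ dz: -4*z
Step 2: Apply d again to each 2-form coefficient. The only possible 3-form in R^3 is dx ∧ dy ∧ dz, with coefficient
  ∂(coeff of dy∧dz)/∂x - ∂(coeff of dx∧dz)/∂y + ∂(coeff of dx∧dy)/∂z
  = ∂/∂x (-4*z) - ∂/∂y (1) + ∂/∂z (0).
Each of these terms simplifies to sums of mixed partials that cancel in pairs. The result is 0 (by equality of mixed partials for smooth functions — Schwarz / Clairaut).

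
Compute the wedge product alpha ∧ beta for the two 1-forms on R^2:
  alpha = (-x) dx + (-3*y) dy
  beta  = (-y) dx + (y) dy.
alpha ∧ beta = (-y*(x + 3*y)) dx ∧ dy

Distribute the wedge, using dx_i ∧ dx_j = -dx_j ∧ dx_i and dx_i ∧ dx_i = 0. For each pair (i, j) with i < j, the coefficient of dx_i ∧ dx_j in alpha ∧ beta is (alpha_i * beta_j - alpha_j * beta_i). Collecting: alpha ∧ beta = (-y*(x + 3*y)) dx ∧ dy.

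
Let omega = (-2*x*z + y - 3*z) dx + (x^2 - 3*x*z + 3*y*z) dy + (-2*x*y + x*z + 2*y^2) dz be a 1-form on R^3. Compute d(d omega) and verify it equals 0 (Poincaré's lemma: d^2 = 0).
d(d omega) = 0

Step 1: d omega = sum_{i<j} (∂f_j/∂x_i - ∂f_i/∂x_j) dx_i ∧ dx_j:
  coeff of dx ∧ dy: 2*x - 3*z - 1
  coeff of dx ∧ dz: 2*x - 2*y + z + 3
  coeff of dy ∧ dz: x + y
Step 2: Apply d again to each 2-form coefficient. The only possible 3-form in R^3 is dx ∧ dy ∧ dz, with coefficient
  ∂(coeff of dy∧dz)/∂x - ∂(coeff of dx∧dz)/∂y + ∂(coeff of dx∧dy)/∂z
  = ∂/∂x (x + y) - ∂/∂y (2*x - 2*y + z + 3) + ∂/∂z (2*x - 3*z - 1).
Each of these terms simplifies to sums of mixed partials that cancel in pairs. The result is 0 (by equality of mixed partials for smooth functions — Schwarz / Clairaut).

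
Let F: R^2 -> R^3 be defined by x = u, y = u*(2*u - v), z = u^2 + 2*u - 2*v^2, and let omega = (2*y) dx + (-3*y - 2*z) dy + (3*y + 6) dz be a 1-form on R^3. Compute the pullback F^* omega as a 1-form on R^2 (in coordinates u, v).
F^* omega = (-20*u^3 + 14*u^2*v + 13*u*v^2 - 4*u*v + 12*u - 4*v^3 + 12) du + (8*u^3 - 27*u^2*v + 4*u^2 + 8*u*v^2 - 24*v) dv

Using F^*(f dg) = (f ∘ F) d(g ∘ F), substitute each coordinate x_i by F_i(u, v) in f_i, and replace dx_i by d F_i = (∂F_i/∂u) du + (∂F_i/∂v) dv.
  For the x component: f_1(F) = 2*u*(2*u - v); d F_1 = (1) du + (0) dv
  For the y component: f_2(F) = -8*u^2 + 3*u*v - 4*u + 4*v^2; d F_2 = (4*u - v) du + (-u) dv
  For the z component: f_3(F) = 6*u^2 - 3*u*v + 6; d F_3 = (2*u + 2) du + (-4*v) dv
Combining and collecting du, dv coefficients:
  coeff of du: -20*u^3 + 14*u^2*v + 13*u*v^2 - 4*u*v + 12*u - 4*v^3 + 12
  coeff of dv: 8*u^3 - 27*u^2*v + 4*u^2 + 8*u*v^2 - 24*v
F^* omega = (-20*u^3 + 14*u^2*v + 13*u*v^2 - 4*u*v + 12*u - 4*v^3 + 12) du + (8*u^3 - 27*u^2*v + 4*u^2 + 8*u*v^2 - 24*v) dv.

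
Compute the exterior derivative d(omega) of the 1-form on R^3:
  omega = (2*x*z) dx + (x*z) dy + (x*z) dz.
d(omega) = (z) dx ∧ dy + (-2*x + z) dx ∧ dz + (-x) dy ∧ dz

For a 1-form omega = sum_i f_i dx_i, the exterior derivative is
  d(omega) = sum_{i < j} (∂f_j/∂x_i - ∂f_i/∂x_j) dx_i ∧ dx_j.
  coefficient of dx ∧ dy: ∂f_2/∂x - ∂f_1/∂y = ∂(x*z)/∂x - ∂(2*x*z)/∂y = z
  coefficient of dx ∧ dz: ∂f_3/∂x - ∂f_1/∂z = ∂(x*z)/∂x - ∂(2*x*z)/∂z = -2*x + z
  coefficient of dy ∧ dz: ∂f_3/∂y - ∂f_2/∂z = ∂(x*z)/∂y - ∂(x*z)/∂z = -x
Assembling: d(omega) = (z) dx ∧ dy + (-2*x + z) dx ∧ dz + (-x) dy ∧ dz.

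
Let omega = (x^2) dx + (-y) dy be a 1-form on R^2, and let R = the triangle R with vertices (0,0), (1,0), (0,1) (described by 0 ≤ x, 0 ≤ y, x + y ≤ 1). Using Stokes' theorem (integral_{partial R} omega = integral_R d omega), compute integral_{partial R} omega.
integral_(partial R) omega = 0

Stokes: integral_partial_R omega = integral_R d omega with d omega = (∂Q/∂x - ∂P/∂y) dx ∧ dy.
  ∂Q/∂x = 0
  ∂P/∂y = 0
  integrand = ∂Q/∂x - ∂P/∂y = 0.
Integrating over R: integral_0^1 integral_0^{1-x} (0) dy dx = 0.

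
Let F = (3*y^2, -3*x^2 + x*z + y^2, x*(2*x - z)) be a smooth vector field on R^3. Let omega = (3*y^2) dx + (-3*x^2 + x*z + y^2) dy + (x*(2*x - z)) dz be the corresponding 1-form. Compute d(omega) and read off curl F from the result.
d(omega) = (-x) dy ∧ dz + (-4*x + z) dz ∧ dx + (-6*x - 6*y + z) dx ∧ dy; curl F = (-x, -4*x + z, -6*x - 6*y + z)

d omega = sum_{i<j} (∂f_j/∂x_i - ∂f_i/∂x_j) dx_i ∧ dx_j. Under the identification (dy ∧ dz, dz ∧ dx, dx ∧ dy) ↔ (e_x, e_y, e_z), the coefficients are exactly the components of curl F. Compute:
  ∂R/∂y - ∂Q/∂z = (0) - (x) = -x
  ∂P/∂z - ∂R/∂x = (0) - (4*x - z) = -4*x + z
  ∂Q/∂x - ∂P/∂y = (-6*x + z) - (6*y) = -6*x - 6*y + z.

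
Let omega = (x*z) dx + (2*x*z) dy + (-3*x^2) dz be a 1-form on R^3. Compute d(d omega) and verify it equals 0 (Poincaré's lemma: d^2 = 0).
d(d omega) = 0

Step 1: d omega = sum_{i<j} (∂f_j/∂x_i - ∂f_i/∂x_j) dx_i ∧ dx_j:
  coeff of dx ∧ dy: 2*z
  coeff of dx ∧ dz: -7*x
  coeff of dy ∧ dz: -2*x
Step 2: Apply d again to each 2-form coefficient. The only possible 3-form in R^3 is dx ∧ dy ∧ dz, with coefficient
  ∂(coeff of dy∧dz)/∂x - ∂(coeff of dx∧dz)/∂y + ∂(coeff of dx∧dy)/∂z
  = ∂/∂x (-2*x) - ∂/∂y (-7*x) + ∂/∂z (2*z).
Each of these terms simplifies to sums of mixed partials that cancel in pairs. The result is 0 (by equality of mixed partials for smooth functions — Schwarz / Clairaut).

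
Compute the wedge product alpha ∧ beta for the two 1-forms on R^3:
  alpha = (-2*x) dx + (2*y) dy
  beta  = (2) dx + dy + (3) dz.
alpha ∧ beta = (-2*x - 4*y) dx ∧ dy + (-6*x) dx ∧ dz + (6*y) dy ∧ dz

Distribute the wedge, using dx_i ∧ dx_j = -dx_j ∧ dx_i and dx_i ∧ dx_i = 0. For each pair (i, j) with i < j, the coefficient of dx_i ∧ dx_j in alpha ∧ beta is (alpha_i * beta_j - alpha_j * beta_i). Collecting: alpha ∧ beta = (-2*x - 4*y) dx ∧ dy + (-6*x) dx ∧ dz + (6*y) dy ∧ dz.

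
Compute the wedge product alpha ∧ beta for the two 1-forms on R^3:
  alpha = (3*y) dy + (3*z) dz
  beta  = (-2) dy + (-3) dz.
alpha ∧ beta = (-9*y + 6*z) dy ∧ dz

Distribute the wedge, using dx_i ∧ dx_j = -dx_j ∧ dx_i and dx_i ∧ dx_i = 0. For each pair (i, j) with i < j, the coefficient of dx_i ∧ dx_j in alpha ∧ beta is (alpha_i * beta_j - alpha_j * beta_i). Collecting: alpha ∧ beta = (-9*y + 6*z) dy ∧ dz.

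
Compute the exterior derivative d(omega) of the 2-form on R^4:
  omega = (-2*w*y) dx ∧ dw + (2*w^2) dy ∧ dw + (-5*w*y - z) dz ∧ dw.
d(omega) = (2*w) dx ∧ dy ∧ dw + (-5*w) dy ∧ dz ∧ dw

For a 2-form omega = sum_{i<j} g_{ij} dx_i ∧ dx_j, the exterior derivative is
  d(omega) = sum_{i<j} d(g_{ij}) ∧ dx_i ∧ dx_j = sum_{i<j, k} (∂g_{ij}/∂x_k) dx_k ∧ dx_i ∧ dx_j.
Expand each term, using dx_k ∧ dx_i ∧ dx_j = sgn(permutation) dx_{(a)} ∧ dx_{(b)} ∧ dx_{(c)} with (a < b < c) sorted:
  d(-2*w*y) includes (∂/∂y)(-2*w*y) dy = (-2*w) dy, which multiplied by dx ∧ dw gives (2*w) dx ∧ dy ∧ dw
  d(-5*w*y - z) includes (∂/∂y)(-5*w*y - z) dy = (-5*w) dy, which multiplied by dz ∧ dw gives (-5*w) dy ∧ dz ∧ dw
Collecting like 3-forms: d(omega) = (2*w) dx ∧ dy ∧ dw + (-5*w) dy ∧ dz ∧ dw.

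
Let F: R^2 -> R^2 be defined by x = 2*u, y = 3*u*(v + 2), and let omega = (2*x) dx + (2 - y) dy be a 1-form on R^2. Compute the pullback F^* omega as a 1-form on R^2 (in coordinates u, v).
F^* omega = (-9*u*v^2 - 36*u*v - 28*u + 6*v + 12) du + (3*u*(-3*u*v - 6*u + 2)) dv

Using F^*(f dg) = (f ∘ F) d(g ∘ F), substitute each coordinate x_i by F_i(u, v) in f_i, and replace dx_i by d F_i = (∂F_i/∂u) du + (∂F_i/∂v) dv.
  For the x component: f_1(F) = 4*u; d F_1 = (2) du + (0) dv
  For the y component: f_2(F) = -3*u*v - 6*u + 2; d F_2 = (3*v + 6) du + (3*u) dv
Combining and collecting du, dv coefficients:
  coeff of du: -9*u*v^2 - 36*u*v - 28*u + 6*v + 12
  coeff of dv: 3*u*(-3*u*v - 6*u + 2)
F^* omega = (-9*u*v^2 - 36*u*v - 28*u + 6*v + 12) du + (3*u*(-3*u*v - 6*u + 2)) dv.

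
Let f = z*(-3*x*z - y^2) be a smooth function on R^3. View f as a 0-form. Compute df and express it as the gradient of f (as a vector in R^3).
df = (-3*z^2) dx + (-2*y*z) dy + (-6*x*z - y^2) dz; grad f = (-3*z^2, -2*y*z, -6*x*z - y^2)

For a 0-form f, d f = (∂f/∂x) dx + (∂f/∂y) dy + (∂f/∂z) dz. The components of the vector representation are exactly the entries of grad f in Cartesian coordinates:
  ∂f/∂x = -3*z^2
  ∂f/∂y = -2*y*z
  ∂f/∂z = -6*x*z - y^2.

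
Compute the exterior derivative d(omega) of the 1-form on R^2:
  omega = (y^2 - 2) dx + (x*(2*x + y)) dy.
d(omega) = (4*x - y) dx ∧ dy

For a 1-form omega = sum_i f_i dx_i, the exterior derivative is
  d(omega) = sum_{i < j} (∂f_j/∂x_i - ∂f_i/∂x_j) dx_i ∧ dx_j.
  coefficient of dx ∧ dy: ∂f_2/∂x - ∂f_1/∂y = ∂(x*(2*x + y))/∂x - ∂(y^2 - 2)/∂y = 4*x - y
Assembling: d(omega) = (4*x - y) dx ∧ dy.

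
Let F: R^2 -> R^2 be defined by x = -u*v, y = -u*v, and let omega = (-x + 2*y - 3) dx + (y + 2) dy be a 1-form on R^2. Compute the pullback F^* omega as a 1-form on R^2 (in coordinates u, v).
F^* omega = (v*(2*u*v + 1)) du + (u*(2*u*v + 1)) dv

Using F^*(f dg) = (f ∘ F) d(g ∘ F), substitute each coordinate x_i by F_i(u, v) in f_i, and replace dx_i by d F_i = (∂F_i/∂u) du + (∂F_i/∂v) dv.
  For the x component: f_1(F) = -u*v - 3; d F_1 = (-v) du + (-u) dv
  For the y component: f_2(F) = -u*v + 2; d F_2 = (-v) du + (-u) dv
Combining and collecting du, dv coefficients:
  coeff of du: v*(2*u*v + 1)
  coeff of dv: u*(2*u*v + 1)
F^* omega = (v*(2*u*v + 1)) du + (u*(2*u*v + 1)) dv.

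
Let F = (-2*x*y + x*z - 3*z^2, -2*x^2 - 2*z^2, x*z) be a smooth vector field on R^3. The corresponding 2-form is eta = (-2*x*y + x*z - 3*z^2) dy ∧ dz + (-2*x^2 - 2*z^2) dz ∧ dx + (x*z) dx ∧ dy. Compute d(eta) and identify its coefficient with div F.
d(eta) = (x - 2*y + z) dx ∧ dy ∧ dz; div F = x - 2*y + z

For a 2-form in R^3 of the form above, applying d gives a 3-form with coefficient ∂P/∂x + ∂Q/∂y + ∂R/∂z:
  ∂P/∂x = -2*y + z
  ∂Q/∂y = 0
  ∂R/∂z = x
Sum = x - 2*y + z, which is exactly div F.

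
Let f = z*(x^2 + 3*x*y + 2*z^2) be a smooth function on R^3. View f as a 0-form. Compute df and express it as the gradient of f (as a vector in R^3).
df = (z*(2*x + 3*y)) dx + (3*x*z) dy + (x^2 + 3*x*y + 6*z^2) dz; grad f = (z*(2*x + 3*y), 3*x*z, x^2 + 3*x*y + 6*z^2)

For a 0-form f, d f = (∂f/∂x) dx + (∂f/∂y) dy + (∂f/∂z) dz. The components of the vector representation are exactly the entries of grad f in Cartesian coordinates:
  ∂f/∂x = z*(2*x + 3*y)
  ∂f/∂y = 3*x*z
  ∂f/∂z = x^2 + 3*x*y + 6*z^2.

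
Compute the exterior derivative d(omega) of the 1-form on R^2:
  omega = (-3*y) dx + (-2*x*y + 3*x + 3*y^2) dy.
d(omega) = (6 - 2*y) dx ∧ dy

For a 1-form omega = sum_i f_i dx_i, the exterior derivative is
  d(omega) = sum_{i < j} (∂f_j/∂x_i - ∂f_i/∂x_j) dx_i ∧ dx_j.
  coefficient of dx ∧ dy: ∂f_2/∂x - ∂f_1/∂y = ∂(-2*x*y + 3*x + 3*y^2)/∂x - ∂(-3*y)/∂y = 6 - 2*y
Assembling: d(omega) = (6 - 2*y) dx ∧ dy.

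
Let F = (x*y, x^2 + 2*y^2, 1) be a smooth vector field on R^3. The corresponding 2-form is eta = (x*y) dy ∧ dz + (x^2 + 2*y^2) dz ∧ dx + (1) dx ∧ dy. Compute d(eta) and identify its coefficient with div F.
d(eta) = (5*y) dx ∧ dy ∧ dz; div F = 5*y

For a 2-form in R^3 of the form above, applying d gives a 3-form with coefficient ∂P/∂x + ∂Q/∂y + ∂R/∂z:
  ∂P/∂x = y
  ∂Q/∂y = 4*y
  ∂R/∂z = 0
Sum = 5*y, which is exactly div F.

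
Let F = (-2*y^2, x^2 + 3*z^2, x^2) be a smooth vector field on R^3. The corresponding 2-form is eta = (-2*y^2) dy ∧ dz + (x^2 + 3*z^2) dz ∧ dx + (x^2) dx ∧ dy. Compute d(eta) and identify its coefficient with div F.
d(eta) = (0) dx ∧ dy ∧ dz; div F = 0

For a 2-form in R^3 of the form above, applying d gives a 3-form with coefficient ∂P/∂x + ∂Q/∂y + ∂R/∂z:
  ∂P/∂x = 0
  ∂Q/∂y = 0
  ∂R/∂z = 0
Sum = 0, which is exactly div F.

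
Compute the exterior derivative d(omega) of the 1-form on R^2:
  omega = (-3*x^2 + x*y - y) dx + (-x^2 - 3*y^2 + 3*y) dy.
d(omega) = (1 - 3*x) dx ∧ dy

For a 1-form omega = sum_i f_i dx_i, the exterior derivative is
  d(omega) = sum_{i < j} (∂f_j/∂x_i - ∂f_i/∂x_j) dx_i ∧ dx_j.
  coefficient of dx ∧ dy: ∂f_2/∂x - ∂f_1/∂y = ∂(-x^2 - 3*y^2 + 3*y)/∂x - ∂(-3*x^2 + x*y - y)/∂y = 1 - 3*x
Assembling: d(omega) = (1 - 3*x) dx ∧ dy.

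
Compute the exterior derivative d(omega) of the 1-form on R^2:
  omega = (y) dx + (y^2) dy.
d(omega) = (-1) dx ∧ dy

For a 1-form omega = sum_i f_i dx_i, the exterior derivative is
  d(omega) = sum_{i < j} (∂f_j/∂x_i - ∂f_i/∂x_j) dx_i ∧ dx_j.
  coefficient of dx ∧ dy: ∂f_2/∂x - ∂f_1/∂y = ∂(y^2)/∂x - ∂(y)/∂y = -1
Assembling: d(omega) = (-1) dx ∧ dy.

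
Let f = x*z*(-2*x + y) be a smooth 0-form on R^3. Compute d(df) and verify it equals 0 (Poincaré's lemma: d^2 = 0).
d(df) = 0

Step 1: df = sum_i (∂f/∂x_i) dx_i = (z*(-4*x + y)) dx + (x*z) dy + (x*(-2*x + y)) dz.
Step 2: Apply d again. Using the 1-form formula, the coefficient of dx ∧ dy in d(df) is ∂^2 f/∂x ∂y - ∂^2 f/∂y ∂x = (z) - (z) = 0 (equality of mixed partials for smooth f).
Similarly for dx ∧ dz and dy ∧ dz — all coefficients vanish. So d(df) = 0.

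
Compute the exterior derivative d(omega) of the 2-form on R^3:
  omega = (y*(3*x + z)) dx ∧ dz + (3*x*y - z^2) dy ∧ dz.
d(omega) = (-3*x + 3*y - z) dx ∧ dy ∧ dz

For a 2-form omega = sum_{i<j} g_{ij} dx_i ∧ dx_j, the exterior derivative is
  d(omega) = sum_{i<j} d(g_{ij}) ∧ dx_i ∧ dx_j = sum_{i<j, k} (∂g_{ij}/∂x_k) dx_k ∧ dx_i ∧ dx_j.
Expand each term, using dx_k ∧ dx_i ∧ dx_j = sgn(permutation) dx_{(a)} ∧ dx_{(b)} ∧ dx_{(c)} with (a < b < c) sorted:
  d(y*(3*x + z)) includes (∂/∂y)(y*(3*x + z)) dy = (3*x + z) dy, which multiplied by dx ∧ dz gives (-3*x - z) dx ∧ dy ∧ dz
  d(3*x*y - z^2) includes (∂/∂x)(3*x*y - z^2) dx = (3*y) dx, which multiplied by dy ∧ dz gives (3*y) dx ∧ dy ∧ dz
Collecting like 3-forms: d(omega) = (-3*x + 3*y - z) dx ∧ dy ∧ dz.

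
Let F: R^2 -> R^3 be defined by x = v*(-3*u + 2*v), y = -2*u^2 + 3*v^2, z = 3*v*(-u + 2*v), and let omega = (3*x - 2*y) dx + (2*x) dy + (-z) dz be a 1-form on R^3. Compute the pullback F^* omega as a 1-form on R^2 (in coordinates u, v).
F^* omega = (2*v*(6*u^2 + u*v + 9*v^2)) du + (-12*u^3 + 34*u^2*v - 18*u*v^2 - 48*v^3) dv

Using F^*(f dg) = (f ∘ F) d(g ∘ F), substitute each coordinate x_i by F_i(u, v) in f_i, and replace dx_i by d F_i = (∂F_i/∂u) du + (∂F_i/∂v) dv.
  For the x component: f_1(F) = u*(4*u - 9*v); d F_1 = (-3*v) du + (-3*u + 4*v) dv
  For the y component: f_2(F) = 2*v*(-3*u + 2*v); d F_2 = (-4*u) du + (6*v) dv
  For the z component: f_3(F) = 3*v*(u - 2*v); d F_3 = (-3*v) du + (-3*u + 12*v) dv
Combining and collecting du, dv coefficients:
  coeff of du: 2*v*(6*u^2 + u*v + 9*v^2)
  coeff of dv: -12*u^3 + 34*u^2*v - 18*u*v^2 - 48*v^3
F^* omega = (2*v*(6*u^2 + u*v + 9*v^2)) du + (-12*u^3 + 34*u^2*v - 18*u*v^2 - 48*v^3) dv.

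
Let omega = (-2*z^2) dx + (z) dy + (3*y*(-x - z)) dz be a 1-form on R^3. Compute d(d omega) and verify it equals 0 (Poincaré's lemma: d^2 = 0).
d(d omega) = 0

Step 1: d omega = sum_{i<j} (∂f_j/∂x_i - ∂f_i/∂x_j) dx_i ∧ dx_j:
  coeff of dx ∧ dy: 0
  coeff of dx ∧ dz: -3*y + 4*z
  coeff of dy ∧ dz: -3*x - 3*z - 1
Step 2: Apply d again to each 2-form coefficient. The only possible 3-form in R^3 is dx ∧ dy ∧ dz, with coefficient
  ∂(coeff of dy∧dz)/∂x - ∂(coeff of dx∧dz)/∂y + ∂(coeff of dx∧dy)/∂z
  = ∂/∂x (-3*x - 3*z - 1) - ∂/∂y (-3*y + 4*z) + ∂/∂z (0).
Each of these terms simplifies to sums of mixed partials that cancel in pairs. The result is 0 (by equality of mixed partials for smooth functions — Schwarz / Clairaut).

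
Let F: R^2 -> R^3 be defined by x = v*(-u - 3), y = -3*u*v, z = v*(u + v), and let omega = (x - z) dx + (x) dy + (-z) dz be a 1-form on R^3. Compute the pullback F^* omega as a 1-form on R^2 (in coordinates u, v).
F^* omega = (4*v^2*(u + 3)) du + (v*(4*u^2 - 2*u*v + 18*u - 2*v^2 + 3*v + 9)) dv

Using F^*(f dg) = (f ∘ F) d(g ∘ F), substitute each coordinate x_i by F_i(u, v) in f_i, and replace dx_i by d F_i = (∂F_i/∂u) du + (∂F_i/∂v) dv.
  For the x component: f_1(F) = v*(-2*u - v - 3); d F_1 = (-v) du + (-u - 3) dv
  For the y component: f_2(F) = v*(-u - 3); d F_2 = (-3*v) du + (-3*u) dv
  For the z component: f_3(F) = v*(-u - v); d F_3 = (v) du + (u + 2*v) dv
Combining and collecting du, dv coefficients:
  coeff of du: 4*v^2*(u + 3)
  coeff of dv: v*(4*u^2 - 2*u*v + 18*u - 2*v^2 + 3*v + 9)
F^* omega = (4*v^2*(u + 3)) du + (v*(4*u^2 - 2*u*v + 18*u - 2*v^2 + 3*v + 9)) dv.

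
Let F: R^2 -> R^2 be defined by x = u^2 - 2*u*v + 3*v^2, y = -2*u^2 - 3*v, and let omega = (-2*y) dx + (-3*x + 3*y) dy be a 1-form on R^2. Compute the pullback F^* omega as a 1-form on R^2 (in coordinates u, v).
F^* omega = (44*u^3 - 32*u^2*v + 36*u*v^2 + 48*u*v - 12*v^2) du + (-8*u^3 + 24*u^2*v + 27*u^2 - 30*u*v + 63*v^2 + 27*v) dv

Using F^*(f dg) = (f ∘ F) d(g ∘ F), substitute each coordinate x_i by F_i(u, v) in f_i, and replace dx_i by d F_i = (∂F_i/∂u) du + (∂F_i/∂v) dv.
  For the x component: f_1(F) = 4*u^2 + 6*v; d F_1 = (2*u - 2*v) du + (-2*u + 6*v) dv
  For the y component: f_2(F) = -9*u^2 + 6*u*v - 9*v^2 - 9*v; d F_2 = (-4*u) du + (-3) dv
Combining and collecting du, dv coefficients:
  coeff of du: 44*u^3 - 32*u^2*v + 36*u*v^2 + 48*u*v - 12*v^2
  coeff of dv: -8*u^3 + 24*u^2*v + 27*u^2 - 30*u*v + 63*v^2 + 27*v
F^* omega = (44*u^3 - 32*u^2*v + 36*u*v^2 + 48*u*v - 12*v^2) du + (-8*u^3 + 24*u^2*v + 27*u^2 - 30*u*v + 63*v^2 + 27*v) dv.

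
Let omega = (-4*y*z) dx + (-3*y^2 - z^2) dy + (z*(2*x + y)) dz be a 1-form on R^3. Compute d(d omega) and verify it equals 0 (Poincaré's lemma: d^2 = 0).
d(d omega) = 0

Step 1: d omega = sum_{i<j} (∂f_j/∂x_i - ∂f_i/∂x_j) dx_i ∧ dx_j:
  coeff of dx ∧ dy: 4*z
  coeff of dx ∧ dz: 4*y + 2*z
  coeff of dy ∧ dz: 3*z
Step 2: Apply d again to each 2-form coefficient. The only possible 3-form in R^3 is dx ∧ dy ∧ dz, with coefficient
  ∂(coeff of dy∧dz)/∂x - ∂(coeff of dx∧dz)/∂y + ∂(coeff of dx∧dy)/∂z
  = ∂/∂x (3*z) - ∂/∂y (4*y + 2*z) + ∂/∂z (4*z).
Each of these terms simplifies to sums of mixed partials that cancel in pairs. The result is 0 (by equality of mixed partials for smooth functions — Schwarz / Clairaut).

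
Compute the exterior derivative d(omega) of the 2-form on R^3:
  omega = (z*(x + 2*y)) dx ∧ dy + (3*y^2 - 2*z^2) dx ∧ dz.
d(omega) = (x - 4*y) dx ∧ dy ∧ dz

For a 2-form omega = sum_{i<j} g_{ij} dx_i ∧ dx_j, the exterior derivative is
  d(omega) = sum_{i<j} d(g_{ij}) ∧ dx_i ∧ dx_j = sum_{i<j, k} (∂g_{ij}/∂x_k) dx_k ∧ dx_i ∧ dx_j.
Expand each term, using dx_k ∧ dx_i ∧ dx_j = sgn(permutation) dx_{(a)} ∧ dx_{(b)} ∧ dx_{(c)} with (a < b < c) sorted:
  d(z*(x + 2*y)) includes (∂/∂z)(z*(x + 2*y)) dz = (x + 2*y) dz, which multiplied by dx ∧ dy gives (x + 2*y) dx ∧ dy ∧ dz
  d(3*y^2 - 2*z^2) includes (∂/∂y)(3*y^2 - 2*z^2) dy = (6*y) dy, which multiplied by dx ∧ dz gives (-6*y) dx ∧ dy ∧ dz
Collecting like 3-forms: d(omega) = (x - 4*y) dx ∧ dy ∧ dz.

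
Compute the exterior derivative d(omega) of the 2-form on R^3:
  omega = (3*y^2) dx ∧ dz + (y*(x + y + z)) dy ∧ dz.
d(omega) = (-5*y) dx ∧ dy ∧ dz

For a 2-form omega = sum_{i<j} g_{ij} dx_i ∧ dx_j, the exterior derivative is
  d(omega) = sum_{i<j} d(g_{ij}) ∧ dx_i ∧ dx_j = sum_{i<j, k} (∂g_{ij}/∂x_k) dx_k ∧ dx_i ∧ dx_j.
Expand each term, using dx_k ∧ dx_i ∧ dx_j = sgn(permutation) dx_{(a)} ∧ dx_{(b)} ∧ dx_{(c)} with (a < b < c) sorted:
  d(3*y^2) includes (∂/∂y)(3*y^2) dy = (6*y) dy, which multiplied by dx ∧ dz gives (-6*y) dx ∧ dy ∧ dz
  d(y*(x + y + z)) includes (∂/∂x)(y*(x + y + z)) dx = (y) dx, which multiplied by dy ∧ dz gives (y) dx ∧ dy ∧ dz
Collecting like 3-forms: d(omega) = (-5*y) dx ∧ dy ∧ dz.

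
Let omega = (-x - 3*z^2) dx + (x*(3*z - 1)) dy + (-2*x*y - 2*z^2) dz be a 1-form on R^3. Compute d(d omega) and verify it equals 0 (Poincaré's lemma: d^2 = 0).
d(d omega) = 0

Step 1: d omega = sum_{i<j} (∂f_j/∂x_i - ∂f_i/∂x_j) dx_i ∧ dx_j:
  coeff of dx ∧ dy: 3*z - 1
  coeff of dx ∧ dz: -2*y + 6*z
  coeff of dy ∧ dz: -5*x
Step 2: Apply d again to each 2-form coefficient. The only possible 3-form in R^3 is dx ∧ dy ∧ dz, with coefficient
  ∂(coeff of dy∧dz)/∂x - ∂(coeff of dx∧dz)/∂y + ∂(coeff of dx∧dy)/∂z
  = ∂/∂x (-5*x) - ∂/∂y (-2*y + 6*z) + ∂/∂z (3*z - 1).
Each of these terms simplifies to sums of mixed partials that cancel in pairs. The result is 0 (by equality of mixed partials for smooth functions — Schwarz / Clairaut).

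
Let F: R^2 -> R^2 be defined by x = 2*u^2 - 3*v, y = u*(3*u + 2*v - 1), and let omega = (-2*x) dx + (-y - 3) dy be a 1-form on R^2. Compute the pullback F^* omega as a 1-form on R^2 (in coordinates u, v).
F^* omega = (-34*u^3 - 18*u^2*v + 9*u^2 - 4*u*v^2 + 28*u*v - 19*u - 6*v + 3) du + (-6*u^3 - 4*u^2*v + 14*u^2 - 6*u - 18*v) dv

Using F^*(f dg) = (f ∘ F) d(g ∘ F), substitute each coordinate x_i by F_i(u, v) in f_i, and replace dx_i by d F_i = (∂F_i/∂u) du + (∂F_i/∂v) dv.
  For the x component: f_1(F) = -4*u^2 + 6*v; d F_1 = (4*u) du + (-3) dv
  For the y component: f_2(F) = -3*u^2 - 2*u*v + u - 3; d F_2 = (6*u + 2*v - 1) du + (2*u) dv
Combining and collecting du, dv coefficients:
  coeff of du: -34*u^3 - 18*u^2*v + 9*u^2 - 4*u*v^2 + 28*u*v - 19*u - 6*v + 3
  coeff of dv: -6*u^3 - 4*u^2*v + 14*u^2 - 6*u - 18*v
F^* omega = (-34*u^3 - 18*u^2*v + 9*u^2 - 4*u*v^2 + 28*u*v - 19*u - 6*v + 3) du + (-6*u^3 - 4*u^2*v + 14*u^2 - 6*u - 18*v) dv.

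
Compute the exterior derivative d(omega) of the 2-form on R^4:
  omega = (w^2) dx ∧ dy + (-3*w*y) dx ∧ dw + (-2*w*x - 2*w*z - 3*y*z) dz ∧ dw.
d(omega) = (5*w) dx ∧ dy ∧ dw + (-2*w) dx ∧ dz ∧ dw + (-3*z) dy ∧ dz ∧ dw

For a 2-form omega = sum_{i<j} g_{ij} dx_i ∧ dx_j, the exterior derivative is
  d(omega) = sum_{i<j} d(g_{ij}) ∧ dx_i ∧ dx_j = sum_{i<j, k} (∂g_{ij}/∂x_k) dx_k ∧ dx_i ∧ dx_j.
Expand each term, using dx_k ∧ dx_i ∧ dx_j = sgn(permutation) dx_{(a)} ∧ dx_{(b)} ∧ dx_{(c)} with (a < b < c) sorted:
  d(w^2) includes (∂/∂w)(w^2) dw = (2*w) dw, which multiplied by dx ∧ dy gives (2*w) dx ∧ dy ∧ dw
  d(-3*w*y) includes (∂/∂y)(-3*w*y) dy = (-3*w) dy, which multiplied by dx ∧ dw gives (3*w) dx ∧ dy ∧ dw
  d(-2*w*x - 2*w*z - 3*y*z) includes (∂/∂x)(-2*w*x - 2*w*z - 3*y*z) dx = (-2*w) dx, which multiplied by dz ∧ dw gives (-2*w) dx ∧ dz ∧ dw
  d(-2*w*x - 2*w*z - 3*y*z) includes (∂/∂y)(-2*w*x - 2*w*z - 3*y*z) dy = (-3*z) dy, which multiplied by dz ∧ dw gives (-3*z) dy ∧ dz ∧ dw
Collecting like 3-forms: d(omega) = (5*w) dx ∧ dy ∧ dw + (-2*w) dx ∧ dz ∧ dw + (-3*z) dy ∧ dz ∧ dw.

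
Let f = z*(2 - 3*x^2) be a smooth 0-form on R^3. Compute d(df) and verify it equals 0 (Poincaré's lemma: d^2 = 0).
d(df) = 0

Step 1: df = sum_i (∂f/∂x_i) dx_i = (-6*x*z) dx + (0) dy + (2 - 3*x^2) dz.
Step 2: Apply d again. Using the 1-form formula, the coefficient of dx ∧ dy in d(df) is ∂^2 f/∂x ∂y - ∂^2 f/∂y ∂x = (0) - (0) = 0 (equality of mixed partials for smooth f).
Similarly for dx ∧ dz and dy ∧ dz — all coefficients vanish. So d(df) = 0.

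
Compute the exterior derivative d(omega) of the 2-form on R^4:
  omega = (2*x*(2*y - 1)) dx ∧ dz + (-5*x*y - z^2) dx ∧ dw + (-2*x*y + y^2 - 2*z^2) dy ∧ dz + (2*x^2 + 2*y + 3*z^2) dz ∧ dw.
d(omega) = (-4*x - 2*y) dx ∧ dy ∧ dz + (5*x) dx ∧ dy ∧ dw + (4*x + 2*z) dx ∧ dz ∧ dw + (2) dy ∧ dz ∧ dw

For a 2-form omega = sum_{i<j} g_{ij} dx_i ∧ dx_j, the exterior derivative is
  d(omega) = sum_{i<j} d(g_{ij}) ∧ dx_i ∧ dx_j = sum_{i<j, k} (∂g_{ij}/∂x_k) dx_k ∧ dx_i ∧ dx_j.
Expand each term, using dx_k ∧ dx_i ∧ dx_j = sgn(permutation) dx_{(a)} ∧ dx_{(b)} ∧ dx_{(c)} with (a < b < c) sorted:
  d(2*x*(2*y - 1)) includes (∂/∂y)(2*x*(2*y - 1)) dy = (4*x) dy, which multiplied by dx ∧ dz gives (-4*x) dx ∧ dy ∧ dz
  d(-5*x*y - z^2) includes (∂/∂y)(-5*x*y - z^2) dy = (-5*x) dy, which multiplied by dx ∧ dw gives (5*x) dx ∧ dy ∧ dw
  d(-5*x*y - z^2) includes (∂/∂z)(-5*x*y - z^2) dz = (-2*z) dz, which multiplied by dx ∧ dw gives (2*z) dx ∧ dz ∧ dw
  d(-2*x*y + y^2 - 2*z^2) includes (∂/∂x)(-2*x*y + y^2 - 2*z^2) dx = (-2*y) dx, which multiplied by dy ∧ dz gives (-2*y) dx ∧ dy ∧ dz
  d(2*x^2 + 2*y + 3*z^2) includes (∂/∂x)(2*x^2 + 2*y + 3*z^2) dx = (4*x) dx, which multiplied by dz ∧ dw gives (4*x) dx ∧ dz ∧ dw
  d(2*x^2 + 2*y + 3*z^2) includes (∂/∂y)(2*x^2 + 2*y + 3*z^2) dy = (2) dy, which multiplied by dz ∧ dw gives (2) dy ∧ dz ∧ dw
Collecting like 3-forms: d(omega) = (-4*x - 2*y) dx ∧ dy ∧ dz + (5*x) dx ∧ dy ∧ dw + (4*x + 2*z) dx ∧ dz ∧ dw + (2) dy ∧ dz ∧ dw.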